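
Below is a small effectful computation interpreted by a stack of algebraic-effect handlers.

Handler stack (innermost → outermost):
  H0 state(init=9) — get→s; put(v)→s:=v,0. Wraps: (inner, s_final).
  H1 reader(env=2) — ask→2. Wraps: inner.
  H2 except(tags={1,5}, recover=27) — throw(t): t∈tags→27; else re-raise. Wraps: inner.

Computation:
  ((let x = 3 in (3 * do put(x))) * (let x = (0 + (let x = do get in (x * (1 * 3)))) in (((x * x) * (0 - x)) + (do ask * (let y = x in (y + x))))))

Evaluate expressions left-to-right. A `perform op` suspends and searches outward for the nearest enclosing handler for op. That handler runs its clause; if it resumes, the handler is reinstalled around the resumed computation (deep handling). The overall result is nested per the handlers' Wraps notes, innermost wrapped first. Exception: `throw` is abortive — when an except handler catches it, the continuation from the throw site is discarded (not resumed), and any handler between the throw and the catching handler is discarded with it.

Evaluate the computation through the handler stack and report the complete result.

Answer: (0, 3)

Step-by-step:
put(3) @ H0 ⇒ s:=3
get @ H0 ⇒ 3
ask @ H1 ⇒ 2
H0 returns (0, 3)
H1 returns (0, 3)
H2 returns (0, 3)
= (0, 3)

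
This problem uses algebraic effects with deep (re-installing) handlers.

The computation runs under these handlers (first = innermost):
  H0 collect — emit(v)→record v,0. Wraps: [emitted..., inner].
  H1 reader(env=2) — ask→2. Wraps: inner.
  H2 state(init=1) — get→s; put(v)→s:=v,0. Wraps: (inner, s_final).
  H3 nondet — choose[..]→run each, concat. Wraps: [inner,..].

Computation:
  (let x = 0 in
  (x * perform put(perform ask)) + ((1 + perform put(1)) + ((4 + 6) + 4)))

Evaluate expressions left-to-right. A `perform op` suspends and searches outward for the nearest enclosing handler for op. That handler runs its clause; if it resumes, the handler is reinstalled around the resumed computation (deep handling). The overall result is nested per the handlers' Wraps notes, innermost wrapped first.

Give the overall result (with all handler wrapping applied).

Answer: [([15], 1)]

Evaluation trace:
ask @ H1 ⇒ 2
put(2) @ H2 ⇒ s:=2
put(1) @ H2 ⇒ s:=1
H0 returns [15]
H1 returns [15]
H2 returns ([15], 1)
H3 returns [([15], 1)]
= [([15], 1)]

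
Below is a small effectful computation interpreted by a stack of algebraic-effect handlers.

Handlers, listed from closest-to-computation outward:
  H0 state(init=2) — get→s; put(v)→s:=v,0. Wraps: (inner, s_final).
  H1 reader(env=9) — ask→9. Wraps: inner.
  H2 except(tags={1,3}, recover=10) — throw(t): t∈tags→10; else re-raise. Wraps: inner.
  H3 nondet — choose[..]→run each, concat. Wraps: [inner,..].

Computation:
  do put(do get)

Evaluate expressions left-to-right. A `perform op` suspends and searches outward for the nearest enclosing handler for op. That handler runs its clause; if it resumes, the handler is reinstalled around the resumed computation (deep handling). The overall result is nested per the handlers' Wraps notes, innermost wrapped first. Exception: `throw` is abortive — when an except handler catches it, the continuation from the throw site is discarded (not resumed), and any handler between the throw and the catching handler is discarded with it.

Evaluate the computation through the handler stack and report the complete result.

Answer: [(0, 2)]

Working:
get @ H0 ⇒ 2
put(2) @ H0 ⇒ s:=2
H0 returns (0, 2)
H1 returns (0, 2)
H2 returns (0, 2)
H3 returns [(0, 2)]
= [(0, 2)]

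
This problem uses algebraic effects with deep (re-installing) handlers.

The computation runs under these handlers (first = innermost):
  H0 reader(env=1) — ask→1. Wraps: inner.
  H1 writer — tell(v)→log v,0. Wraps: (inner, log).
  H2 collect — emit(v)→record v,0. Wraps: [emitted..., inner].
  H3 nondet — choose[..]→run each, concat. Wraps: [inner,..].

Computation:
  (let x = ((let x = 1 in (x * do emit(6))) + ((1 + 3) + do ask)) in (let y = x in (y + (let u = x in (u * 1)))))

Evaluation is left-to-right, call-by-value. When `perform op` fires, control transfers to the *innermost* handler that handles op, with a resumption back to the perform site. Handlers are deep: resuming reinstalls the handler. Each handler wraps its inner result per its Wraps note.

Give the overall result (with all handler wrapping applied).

Answer: [[6, (10, ())]]

Evaluation trace:
emit(6) @ H2 ⇒ out+=6
ask @ H0 ⇒ 1
H0 returns 10
H1 returns (10, ())
H2 returns [6, (10, ())]
H3 returns [[6, (10, ())]]
= [[6, (10, ())]]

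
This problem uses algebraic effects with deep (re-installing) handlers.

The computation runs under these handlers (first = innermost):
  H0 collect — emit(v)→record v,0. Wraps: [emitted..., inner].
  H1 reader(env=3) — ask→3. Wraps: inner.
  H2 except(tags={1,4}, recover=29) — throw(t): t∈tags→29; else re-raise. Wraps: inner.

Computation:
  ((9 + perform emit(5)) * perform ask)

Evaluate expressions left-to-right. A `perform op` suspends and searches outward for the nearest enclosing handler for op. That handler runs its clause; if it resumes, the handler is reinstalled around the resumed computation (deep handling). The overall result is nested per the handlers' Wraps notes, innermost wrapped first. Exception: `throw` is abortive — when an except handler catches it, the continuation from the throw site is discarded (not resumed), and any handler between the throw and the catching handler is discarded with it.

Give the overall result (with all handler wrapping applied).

Working:
emit(5) @ H0 ⇒ out+=5
ask @ H1 ⇒ 3
H0 returns [5, 27]
H1 returns [5, 27]
H2 returns [5, 27]
= [5, 27]

Answer: [5, 27]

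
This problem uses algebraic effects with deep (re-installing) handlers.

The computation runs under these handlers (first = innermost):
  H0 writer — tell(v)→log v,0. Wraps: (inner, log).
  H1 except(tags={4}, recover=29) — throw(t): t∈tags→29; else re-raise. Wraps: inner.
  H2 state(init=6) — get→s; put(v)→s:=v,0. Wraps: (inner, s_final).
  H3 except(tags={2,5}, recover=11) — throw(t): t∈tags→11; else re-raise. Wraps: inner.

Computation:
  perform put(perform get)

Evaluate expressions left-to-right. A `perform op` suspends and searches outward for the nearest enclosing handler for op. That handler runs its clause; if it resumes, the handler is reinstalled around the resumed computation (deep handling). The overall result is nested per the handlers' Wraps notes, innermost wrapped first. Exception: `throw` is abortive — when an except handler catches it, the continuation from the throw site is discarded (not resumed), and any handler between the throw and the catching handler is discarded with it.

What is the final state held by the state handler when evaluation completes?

Step-by-step:
get @ H2 ⇒ 6
put(6) @ H2 ⇒ s:=6
H0 returns (0, ())
H1 returns (0, ())
H2 returns ((0, ()), 6)
H3 returns ((0, ()), 6)
= ((0, ()), 6)

Answer: 6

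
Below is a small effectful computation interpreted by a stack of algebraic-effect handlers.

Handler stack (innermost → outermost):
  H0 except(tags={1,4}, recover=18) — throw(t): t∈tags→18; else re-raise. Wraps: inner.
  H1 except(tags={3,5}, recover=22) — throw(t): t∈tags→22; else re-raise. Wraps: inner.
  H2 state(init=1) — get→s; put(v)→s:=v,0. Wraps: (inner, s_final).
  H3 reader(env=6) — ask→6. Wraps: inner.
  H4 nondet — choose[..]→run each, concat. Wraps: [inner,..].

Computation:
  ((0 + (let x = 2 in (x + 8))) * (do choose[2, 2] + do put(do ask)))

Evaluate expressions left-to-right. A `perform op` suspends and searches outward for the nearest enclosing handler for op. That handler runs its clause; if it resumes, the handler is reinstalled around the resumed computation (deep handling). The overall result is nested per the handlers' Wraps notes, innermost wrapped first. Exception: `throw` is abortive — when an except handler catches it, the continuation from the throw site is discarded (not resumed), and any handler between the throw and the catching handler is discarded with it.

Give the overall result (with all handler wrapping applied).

Working:
choose[2, 2] @ H4
  branch[0] choose=2:
    ask @ H3 ⇒ 6
    put(6) @ H2 ⇒ s:=6
    H0 returns 20
    H1 returns 20
    H2 returns (20, 6)
    H3 returns (20, 6)
    H4 returns [(20, 6)]
  branch[1] choose=2:
    ask @ H3 ⇒ 6
    put(6) @ H2 ⇒ s:=6
    H0 returns 20
    H1 returns 20
    H2 returns (20, 6)
    H3 returns (20, 6)
    H4 returns [(20, 6)]
= [(20, 6), (20, 6)]

Answer: [(20, 6), (20, 6)]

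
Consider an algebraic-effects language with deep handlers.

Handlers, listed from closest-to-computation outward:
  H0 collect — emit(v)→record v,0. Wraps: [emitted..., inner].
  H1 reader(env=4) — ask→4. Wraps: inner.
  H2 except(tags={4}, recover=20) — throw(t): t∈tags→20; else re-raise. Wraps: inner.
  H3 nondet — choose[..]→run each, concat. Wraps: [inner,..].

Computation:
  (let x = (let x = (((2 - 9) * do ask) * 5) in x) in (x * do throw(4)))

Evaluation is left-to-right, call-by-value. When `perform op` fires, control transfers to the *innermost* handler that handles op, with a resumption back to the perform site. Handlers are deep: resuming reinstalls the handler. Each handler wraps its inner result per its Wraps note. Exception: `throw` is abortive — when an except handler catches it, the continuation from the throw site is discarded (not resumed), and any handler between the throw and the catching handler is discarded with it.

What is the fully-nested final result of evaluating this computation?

Answer: [20]

Step-by-step:
ask @ H1 ⇒ 4
throw(4) @ H2 caught ⇒ 20
H3 returns [20]
= [20]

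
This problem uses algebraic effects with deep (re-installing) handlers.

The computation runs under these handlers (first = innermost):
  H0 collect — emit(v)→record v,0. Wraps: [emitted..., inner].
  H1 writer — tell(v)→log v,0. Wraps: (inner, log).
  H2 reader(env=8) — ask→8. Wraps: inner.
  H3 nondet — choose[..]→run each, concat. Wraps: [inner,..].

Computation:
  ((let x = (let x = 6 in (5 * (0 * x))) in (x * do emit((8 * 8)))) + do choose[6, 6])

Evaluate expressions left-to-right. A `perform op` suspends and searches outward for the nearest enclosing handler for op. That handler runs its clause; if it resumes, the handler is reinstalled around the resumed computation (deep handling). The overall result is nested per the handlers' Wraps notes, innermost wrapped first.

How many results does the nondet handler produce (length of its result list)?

Evaluation trace:
emit(64) @ H0 ⇒ out+=64
choose[6, 6] @ H3
  branch[0] choose=6:
    H0 returns [64, 6]
    H1 returns ([64, 6], ())
    H2 returns ([64, 6], ())
    H3 returns [([64, 6], ())]
  branch[1] choose=6:
    H0 returns [64, 6]
    H1 returns ([64, 6], ())
    H2 returns ([64, 6], ())
    H3 returns [([64, 6], ())]
= [([64, 6], ()), ([64, 6], ())]

Answer: 2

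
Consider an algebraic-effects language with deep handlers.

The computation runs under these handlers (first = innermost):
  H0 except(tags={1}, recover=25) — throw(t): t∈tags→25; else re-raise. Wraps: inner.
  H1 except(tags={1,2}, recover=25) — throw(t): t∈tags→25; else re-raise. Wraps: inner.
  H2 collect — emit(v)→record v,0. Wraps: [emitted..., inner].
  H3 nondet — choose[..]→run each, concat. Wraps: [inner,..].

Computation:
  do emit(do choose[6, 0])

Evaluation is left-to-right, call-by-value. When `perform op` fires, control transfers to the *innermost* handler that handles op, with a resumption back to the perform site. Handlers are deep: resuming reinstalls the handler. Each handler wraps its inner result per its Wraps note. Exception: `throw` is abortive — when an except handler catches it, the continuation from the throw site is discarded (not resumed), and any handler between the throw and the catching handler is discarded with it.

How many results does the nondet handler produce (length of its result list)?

Answer: 2

Step-by-step:
choose[6, 0] @ H3
  branch[0] choose=6:
    emit(6) @ H2 ⇒ out+=6
    H0 returns 0
    H1 returns 0
    H2 returns [6, 0]
    H3 returns [[6, 0]]
  branch[1] choose=0:
    emit(0) @ H2 ⇒ out+=0
    H0 returns 0
    H1 returns 0
    H2 returns [0, 0]
    H3 returns [[0, 0]]
= [[6, 0], [0, 0]]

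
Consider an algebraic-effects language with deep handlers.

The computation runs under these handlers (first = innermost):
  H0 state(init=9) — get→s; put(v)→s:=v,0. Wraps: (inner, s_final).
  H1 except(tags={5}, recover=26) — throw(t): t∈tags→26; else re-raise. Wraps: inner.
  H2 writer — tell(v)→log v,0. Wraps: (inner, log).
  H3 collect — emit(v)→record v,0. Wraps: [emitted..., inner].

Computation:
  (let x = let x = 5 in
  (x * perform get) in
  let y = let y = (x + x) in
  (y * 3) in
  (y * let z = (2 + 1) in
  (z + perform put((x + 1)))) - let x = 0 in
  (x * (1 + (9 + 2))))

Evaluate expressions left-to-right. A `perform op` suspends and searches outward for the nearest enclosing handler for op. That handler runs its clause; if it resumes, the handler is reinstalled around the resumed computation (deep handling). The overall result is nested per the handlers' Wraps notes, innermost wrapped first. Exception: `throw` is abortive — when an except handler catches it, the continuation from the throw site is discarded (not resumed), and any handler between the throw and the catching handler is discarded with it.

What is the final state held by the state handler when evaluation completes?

Answer: 46

Evaluation trace:
get @ H0 ⇒ 9
put(46) @ H0 ⇒ s:=46
H0 returns (810, 46)
H1 returns (810, 46)
H2 returns ((810, 46), ())
H3 returns [((810, 46), ())]
= [((810, 46), ())]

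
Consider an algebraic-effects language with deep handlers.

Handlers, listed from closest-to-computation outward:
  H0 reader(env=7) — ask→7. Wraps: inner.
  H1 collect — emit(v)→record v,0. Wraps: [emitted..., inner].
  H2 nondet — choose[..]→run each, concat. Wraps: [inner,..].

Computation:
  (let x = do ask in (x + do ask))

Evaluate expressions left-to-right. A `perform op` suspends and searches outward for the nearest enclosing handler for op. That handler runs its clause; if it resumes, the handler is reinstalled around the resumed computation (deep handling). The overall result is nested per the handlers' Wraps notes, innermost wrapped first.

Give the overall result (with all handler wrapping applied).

Answer: [[14]]

Step-by-step:
ask @ H0 ⇒ 7
ask @ H0 ⇒ 7
H0 returns 14
H1 returns [14]
H2 returns [[14]]
= [[14]]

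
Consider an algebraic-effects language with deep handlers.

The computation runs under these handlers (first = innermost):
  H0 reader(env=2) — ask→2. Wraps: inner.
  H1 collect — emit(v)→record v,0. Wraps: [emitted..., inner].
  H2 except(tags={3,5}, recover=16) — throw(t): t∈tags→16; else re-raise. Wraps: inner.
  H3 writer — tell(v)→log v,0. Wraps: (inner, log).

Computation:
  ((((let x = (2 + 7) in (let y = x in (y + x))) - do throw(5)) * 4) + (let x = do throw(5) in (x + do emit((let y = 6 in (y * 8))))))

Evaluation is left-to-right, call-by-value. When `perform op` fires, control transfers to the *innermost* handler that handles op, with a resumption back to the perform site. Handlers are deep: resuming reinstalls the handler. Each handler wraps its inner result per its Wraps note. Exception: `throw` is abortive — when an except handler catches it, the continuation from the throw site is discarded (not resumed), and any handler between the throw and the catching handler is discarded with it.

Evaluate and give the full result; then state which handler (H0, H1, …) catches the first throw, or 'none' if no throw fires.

Working:
throw(5) @ H2 caught ⇒ 16
H3 returns (16, ())
= (16, ())

Answer: (16, ()) ; first throw caught by: H2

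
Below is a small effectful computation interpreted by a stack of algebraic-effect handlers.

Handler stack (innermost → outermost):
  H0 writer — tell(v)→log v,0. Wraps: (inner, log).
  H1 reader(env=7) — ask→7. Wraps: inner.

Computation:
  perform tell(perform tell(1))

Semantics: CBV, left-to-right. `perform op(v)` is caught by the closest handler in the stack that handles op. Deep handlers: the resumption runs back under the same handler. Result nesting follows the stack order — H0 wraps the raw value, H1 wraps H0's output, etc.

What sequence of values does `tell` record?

Step-by-step:
tell(1) @ H0 ⇒ log+=1
tell(0) @ H0 ⇒ log+=0
H0 returns (0, (1, 0))
H1 returns (0, (1, 0))
= (0, (1, 0))

Answer: (1, 0)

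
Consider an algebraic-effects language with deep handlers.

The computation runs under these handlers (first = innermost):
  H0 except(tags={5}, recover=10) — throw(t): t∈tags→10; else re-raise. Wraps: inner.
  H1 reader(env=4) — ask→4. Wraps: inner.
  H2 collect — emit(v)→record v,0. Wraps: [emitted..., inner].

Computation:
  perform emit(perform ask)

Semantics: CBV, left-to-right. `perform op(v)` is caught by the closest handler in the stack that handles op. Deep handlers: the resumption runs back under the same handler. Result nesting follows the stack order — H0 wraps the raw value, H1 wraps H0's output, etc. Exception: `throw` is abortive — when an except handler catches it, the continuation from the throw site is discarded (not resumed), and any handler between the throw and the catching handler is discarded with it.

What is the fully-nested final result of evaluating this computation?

Answer: [4, 0]

Working:
ask @ H1 ⇒ 4
emit(4) @ H2 ⇒ out+=4
H0 returns 0
H1 returns 0
H2 returns [4, 0]
= [4, 0]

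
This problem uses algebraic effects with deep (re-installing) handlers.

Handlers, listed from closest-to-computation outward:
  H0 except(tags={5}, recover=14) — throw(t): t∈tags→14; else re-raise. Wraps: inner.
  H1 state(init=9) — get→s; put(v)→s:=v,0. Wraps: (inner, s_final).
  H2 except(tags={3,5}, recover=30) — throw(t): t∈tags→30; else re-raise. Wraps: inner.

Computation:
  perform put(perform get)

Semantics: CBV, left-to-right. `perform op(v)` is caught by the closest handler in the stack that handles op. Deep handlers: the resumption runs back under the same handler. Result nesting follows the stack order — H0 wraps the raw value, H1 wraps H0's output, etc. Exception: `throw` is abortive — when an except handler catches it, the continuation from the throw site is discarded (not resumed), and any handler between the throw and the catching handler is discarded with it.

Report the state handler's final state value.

Answer: 9

Step-by-step:
get @ H1 ⇒ 9
put(9) @ H1 ⇒ s:=9
H0 returns 0
H1 returns (0, 9)
H2 returns (0, 9)
= (0, 9)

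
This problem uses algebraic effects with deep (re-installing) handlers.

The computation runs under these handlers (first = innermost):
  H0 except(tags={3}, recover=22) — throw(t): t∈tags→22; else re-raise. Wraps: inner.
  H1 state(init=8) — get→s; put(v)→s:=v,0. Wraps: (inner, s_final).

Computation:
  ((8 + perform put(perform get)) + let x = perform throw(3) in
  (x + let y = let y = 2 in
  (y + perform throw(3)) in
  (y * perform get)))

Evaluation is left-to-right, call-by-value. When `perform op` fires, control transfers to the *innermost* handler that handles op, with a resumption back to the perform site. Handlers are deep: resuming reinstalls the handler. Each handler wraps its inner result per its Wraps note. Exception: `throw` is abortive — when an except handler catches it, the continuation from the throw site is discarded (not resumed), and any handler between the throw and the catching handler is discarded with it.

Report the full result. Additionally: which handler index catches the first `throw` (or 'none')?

Answer: (22, 8) ; first throw caught by: H0

Evaluation trace:
get @ H1 ⇒ 8
put(8) @ H1 ⇒ s:=8
throw(3) @ H0 caught ⇒ 22
H1 returns (22, 8)
= (22, 8)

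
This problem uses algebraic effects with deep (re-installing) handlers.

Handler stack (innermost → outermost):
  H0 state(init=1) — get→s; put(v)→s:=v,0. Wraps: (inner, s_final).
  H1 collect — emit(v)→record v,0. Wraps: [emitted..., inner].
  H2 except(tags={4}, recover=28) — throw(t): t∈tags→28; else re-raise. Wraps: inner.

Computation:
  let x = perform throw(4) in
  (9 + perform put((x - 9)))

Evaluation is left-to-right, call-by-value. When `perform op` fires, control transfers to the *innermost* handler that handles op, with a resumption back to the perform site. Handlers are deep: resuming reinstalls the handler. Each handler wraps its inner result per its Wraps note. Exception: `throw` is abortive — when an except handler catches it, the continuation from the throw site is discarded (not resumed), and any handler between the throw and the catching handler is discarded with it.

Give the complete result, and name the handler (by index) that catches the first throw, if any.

Answer: 28 ; first throw caught by: H2

Evaluation trace:
throw(4) @ H2 caught ⇒ 28
= 28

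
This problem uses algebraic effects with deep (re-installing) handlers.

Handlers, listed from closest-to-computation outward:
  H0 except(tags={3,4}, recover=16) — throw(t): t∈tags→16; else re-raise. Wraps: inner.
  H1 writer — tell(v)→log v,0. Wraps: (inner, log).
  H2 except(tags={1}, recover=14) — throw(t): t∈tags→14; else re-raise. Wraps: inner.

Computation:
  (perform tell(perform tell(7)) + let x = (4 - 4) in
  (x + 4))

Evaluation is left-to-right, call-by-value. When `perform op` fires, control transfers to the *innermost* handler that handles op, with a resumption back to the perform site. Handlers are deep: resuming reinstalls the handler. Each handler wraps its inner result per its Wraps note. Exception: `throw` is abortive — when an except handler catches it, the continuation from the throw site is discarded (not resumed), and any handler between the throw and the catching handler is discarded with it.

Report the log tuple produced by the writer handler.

Evaluation trace:
tell(7) @ H1 ⇒ log+=7
tell(0) @ H1 ⇒ log+=0
H0 returns 4
H1 returns (4, (7, 0))
H2 returns (4, (7, 0))
= (4, (7, 0))

Answer: (7, 0)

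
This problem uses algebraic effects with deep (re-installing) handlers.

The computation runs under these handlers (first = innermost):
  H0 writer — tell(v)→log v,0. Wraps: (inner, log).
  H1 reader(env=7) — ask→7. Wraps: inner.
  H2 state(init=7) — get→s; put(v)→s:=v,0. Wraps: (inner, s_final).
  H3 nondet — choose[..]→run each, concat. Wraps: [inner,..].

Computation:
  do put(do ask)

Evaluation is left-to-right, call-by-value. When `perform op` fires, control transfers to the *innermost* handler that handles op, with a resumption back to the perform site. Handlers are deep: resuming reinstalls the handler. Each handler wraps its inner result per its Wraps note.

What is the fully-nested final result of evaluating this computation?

Answer: [((0, ()), 7)]

Evaluation trace:
ask @ H1 ⇒ 7
put(7) @ H2 ⇒ s:=7
H0 returns (0, ())
H1 returns (0, ())
H2 returns ((0, ()), 7)
H3 returns [((0, ()), 7)]
= [((0, ()), 7)]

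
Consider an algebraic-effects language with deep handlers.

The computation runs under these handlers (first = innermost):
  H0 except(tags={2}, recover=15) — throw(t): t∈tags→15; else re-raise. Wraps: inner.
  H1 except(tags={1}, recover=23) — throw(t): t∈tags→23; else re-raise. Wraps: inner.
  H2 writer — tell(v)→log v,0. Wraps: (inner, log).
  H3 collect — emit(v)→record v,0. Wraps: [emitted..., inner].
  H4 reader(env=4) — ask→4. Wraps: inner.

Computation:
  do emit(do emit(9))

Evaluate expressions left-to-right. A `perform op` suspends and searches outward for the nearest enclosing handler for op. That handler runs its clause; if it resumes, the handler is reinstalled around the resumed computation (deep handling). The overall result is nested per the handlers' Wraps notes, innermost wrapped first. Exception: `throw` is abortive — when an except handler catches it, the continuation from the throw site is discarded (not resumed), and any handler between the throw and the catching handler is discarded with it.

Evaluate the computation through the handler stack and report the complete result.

Evaluation trace:
emit(9) @ H3 ⇒ out+=9
emit(0) @ H3 ⇒ out+=0
H0 returns 0
H1 returns 0
H2 returns (0, ())
H3 returns [9, 0, (0, ())]
H4 returns [9, 0, (0, ())]
= [9, 0, (0, ())]

Answer: [9, 0, (0, ())]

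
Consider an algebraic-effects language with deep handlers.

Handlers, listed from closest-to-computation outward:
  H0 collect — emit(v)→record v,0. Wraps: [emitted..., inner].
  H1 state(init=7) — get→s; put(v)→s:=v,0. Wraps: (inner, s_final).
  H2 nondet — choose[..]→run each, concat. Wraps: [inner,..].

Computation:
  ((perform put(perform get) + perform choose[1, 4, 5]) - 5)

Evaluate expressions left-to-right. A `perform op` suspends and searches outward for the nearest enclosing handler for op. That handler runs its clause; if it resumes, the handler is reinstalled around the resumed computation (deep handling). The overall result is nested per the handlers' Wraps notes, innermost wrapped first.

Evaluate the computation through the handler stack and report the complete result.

Step-by-step:
get @ H1 ⇒ 7
put(7) @ H1 ⇒ s:=7
choose[1, 4, 5] @ H2
  branch[0] choose=1:
    H0 returns [-4]
    H1 returns ([-4], 7)
    H2 returns [([-4], 7)]
  branch[1] choose=4:
    H0 returns [-1]
    H1 returns ([-1], 7)
    H2 returns [([-1], 7)]
  branch[2] choose=5:
    H0 returns [0]
    H1 returns ([0], 7)
    H2 returns [([0], 7)]
= [([-4], 7), ([-1], 7), ([0], 7)]

Answer: [([-4], 7), ([-1], 7), ([0], 7)]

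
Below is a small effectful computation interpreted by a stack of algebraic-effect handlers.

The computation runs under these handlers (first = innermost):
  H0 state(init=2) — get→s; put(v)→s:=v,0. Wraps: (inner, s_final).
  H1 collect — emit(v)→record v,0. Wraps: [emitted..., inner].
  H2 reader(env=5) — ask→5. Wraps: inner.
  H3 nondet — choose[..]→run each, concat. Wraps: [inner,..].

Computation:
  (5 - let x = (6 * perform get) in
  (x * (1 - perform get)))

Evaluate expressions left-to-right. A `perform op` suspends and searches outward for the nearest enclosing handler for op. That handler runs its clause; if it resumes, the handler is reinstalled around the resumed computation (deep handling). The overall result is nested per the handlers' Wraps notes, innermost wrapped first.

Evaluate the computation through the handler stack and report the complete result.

Evaluation trace:
get @ H0 ⇒ 2
get @ H0 ⇒ 2
H0 returns (17, 2)
H1 returns [(17, 2)]
H2 returns [(17, 2)]
H3 returns [[(17, 2)]]
= [[(17, 2)]]

Answer: [[(17, 2)]]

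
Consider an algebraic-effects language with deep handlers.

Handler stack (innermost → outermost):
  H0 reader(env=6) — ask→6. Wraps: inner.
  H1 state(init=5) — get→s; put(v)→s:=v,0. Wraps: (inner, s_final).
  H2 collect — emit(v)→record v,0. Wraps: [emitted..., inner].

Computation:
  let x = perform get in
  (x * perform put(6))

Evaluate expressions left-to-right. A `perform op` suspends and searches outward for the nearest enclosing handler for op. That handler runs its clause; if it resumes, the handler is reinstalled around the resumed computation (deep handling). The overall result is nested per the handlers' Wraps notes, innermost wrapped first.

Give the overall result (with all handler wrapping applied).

Answer: [(0, 6)]

Working:
get @ H1 ⇒ 5
put(6) @ H1 ⇒ s:=6
H0 returns 0
H1 returns (0, 6)
H2 returns [(0, 6)]
= [(0, 6)]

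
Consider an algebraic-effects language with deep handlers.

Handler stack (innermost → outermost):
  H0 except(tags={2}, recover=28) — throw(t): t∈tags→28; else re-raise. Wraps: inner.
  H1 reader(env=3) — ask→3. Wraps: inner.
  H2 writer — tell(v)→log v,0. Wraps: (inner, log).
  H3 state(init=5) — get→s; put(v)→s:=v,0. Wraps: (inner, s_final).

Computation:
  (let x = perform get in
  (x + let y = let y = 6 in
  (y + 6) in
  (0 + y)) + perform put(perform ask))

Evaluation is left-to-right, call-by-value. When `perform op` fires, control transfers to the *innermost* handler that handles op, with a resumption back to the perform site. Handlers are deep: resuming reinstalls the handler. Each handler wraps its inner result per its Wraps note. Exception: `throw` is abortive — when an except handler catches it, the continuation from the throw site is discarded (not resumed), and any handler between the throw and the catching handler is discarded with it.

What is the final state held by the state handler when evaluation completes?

Evaluation trace:
get @ H3 ⇒ 5
ask @ H1 ⇒ 3
put(3) @ H3 ⇒ s:=3
H0 returns 17
H1 returns 17
H2 returns (17, ())
H3 returns ((17, ()), 3)
= ((17, ()), 3)

Answer: 3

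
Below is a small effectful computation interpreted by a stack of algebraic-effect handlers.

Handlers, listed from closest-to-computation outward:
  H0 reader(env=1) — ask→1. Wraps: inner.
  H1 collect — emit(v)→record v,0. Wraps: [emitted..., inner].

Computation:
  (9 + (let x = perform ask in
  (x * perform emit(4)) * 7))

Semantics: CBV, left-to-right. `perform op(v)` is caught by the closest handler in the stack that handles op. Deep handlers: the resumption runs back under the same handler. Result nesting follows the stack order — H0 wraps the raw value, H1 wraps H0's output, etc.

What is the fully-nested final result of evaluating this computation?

Answer: [4, 9]

Working:
ask @ H0 ⇒ 1
emit(4) @ H1 ⇒ out+=4
H0 returns 9
H1 returns [4, 9]
= [4, 9]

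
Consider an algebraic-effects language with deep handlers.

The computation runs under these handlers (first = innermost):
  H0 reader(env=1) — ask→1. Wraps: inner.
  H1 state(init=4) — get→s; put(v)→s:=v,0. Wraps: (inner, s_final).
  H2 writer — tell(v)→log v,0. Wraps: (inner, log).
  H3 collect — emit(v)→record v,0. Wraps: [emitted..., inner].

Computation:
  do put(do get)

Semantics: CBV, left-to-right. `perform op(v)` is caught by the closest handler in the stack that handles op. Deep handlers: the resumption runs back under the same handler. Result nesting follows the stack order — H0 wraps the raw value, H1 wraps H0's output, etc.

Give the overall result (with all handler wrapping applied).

Evaluation trace:
get @ H1 ⇒ 4
put(4) @ H1 ⇒ s:=4
H0 returns 0
H1 returns (0, 4)
H2 returns ((0, 4), ())
H3 returns [((0, 4), ())]
= [((0, 4), ())]

Answer: [((0, 4), ())]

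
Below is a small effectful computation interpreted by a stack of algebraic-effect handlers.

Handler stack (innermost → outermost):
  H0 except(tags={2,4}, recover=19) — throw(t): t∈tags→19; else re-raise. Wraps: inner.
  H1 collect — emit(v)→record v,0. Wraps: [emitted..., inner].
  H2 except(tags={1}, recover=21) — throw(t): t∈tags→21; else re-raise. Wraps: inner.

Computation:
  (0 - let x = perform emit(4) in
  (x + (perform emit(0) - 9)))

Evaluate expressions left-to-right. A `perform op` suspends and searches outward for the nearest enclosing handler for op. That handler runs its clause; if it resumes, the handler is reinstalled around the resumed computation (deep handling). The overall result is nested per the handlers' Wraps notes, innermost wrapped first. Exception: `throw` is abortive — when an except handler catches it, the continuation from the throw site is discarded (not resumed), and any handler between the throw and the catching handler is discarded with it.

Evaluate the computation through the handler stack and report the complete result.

Step-by-step:
emit(4) @ H1 ⇒ out+=4
emit(0) @ H1 ⇒ out+=0
H0 returns 9
H1 returns [4, 0, 9]
H2 returns [4, 0, 9]
= [4, 0, 9]

Answer: [4, 0, 9]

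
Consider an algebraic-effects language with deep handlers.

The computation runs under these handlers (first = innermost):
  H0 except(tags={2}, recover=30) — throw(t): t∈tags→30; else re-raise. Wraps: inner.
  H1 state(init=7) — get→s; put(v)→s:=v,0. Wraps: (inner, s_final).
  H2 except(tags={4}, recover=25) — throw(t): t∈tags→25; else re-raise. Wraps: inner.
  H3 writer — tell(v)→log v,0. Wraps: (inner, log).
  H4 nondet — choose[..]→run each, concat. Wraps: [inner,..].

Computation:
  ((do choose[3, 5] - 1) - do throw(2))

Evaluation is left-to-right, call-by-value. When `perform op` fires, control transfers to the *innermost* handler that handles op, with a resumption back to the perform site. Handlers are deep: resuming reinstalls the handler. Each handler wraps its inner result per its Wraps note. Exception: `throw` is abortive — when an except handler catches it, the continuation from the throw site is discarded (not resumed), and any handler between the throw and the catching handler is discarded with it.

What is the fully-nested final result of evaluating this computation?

Answer: [((30, 7), ()), ((30, 7), ())]

Step-by-step:
choose[3, 5] @ H4
  branch[0] choose=3:
    throw(2) @ H0 caught ⇒ 30
    H1 returns (30, 7)
    H2 returns (30, 7)
    H3 returns ((30, 7), ())
    H4 returns [((30, 7), ())]
  branch[1] choose=5:
    throw(2) @ H0 caught ⇒ 30
    H1 returns (30, 7)
    H2 returns (30, 7)
    H3 returns ((30, 7), ())
    H4 returns [((30, 7), ())]
= [((30, 7), ()), ((30, 7), ())]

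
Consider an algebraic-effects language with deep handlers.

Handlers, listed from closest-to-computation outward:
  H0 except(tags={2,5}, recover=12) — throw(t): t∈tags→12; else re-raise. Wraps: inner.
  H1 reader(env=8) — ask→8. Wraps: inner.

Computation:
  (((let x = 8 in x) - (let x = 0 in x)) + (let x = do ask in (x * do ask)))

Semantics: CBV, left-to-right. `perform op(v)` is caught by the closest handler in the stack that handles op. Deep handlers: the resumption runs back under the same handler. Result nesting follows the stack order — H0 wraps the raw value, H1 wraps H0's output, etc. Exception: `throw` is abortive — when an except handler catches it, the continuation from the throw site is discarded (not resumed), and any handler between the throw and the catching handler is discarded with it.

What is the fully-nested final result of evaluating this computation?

Answer: 72

Step-by-step:
ask @ H1 ⇒ 8
ask @ H1 ⇒ 8
H0 returns 72
H1 returns 72
= 72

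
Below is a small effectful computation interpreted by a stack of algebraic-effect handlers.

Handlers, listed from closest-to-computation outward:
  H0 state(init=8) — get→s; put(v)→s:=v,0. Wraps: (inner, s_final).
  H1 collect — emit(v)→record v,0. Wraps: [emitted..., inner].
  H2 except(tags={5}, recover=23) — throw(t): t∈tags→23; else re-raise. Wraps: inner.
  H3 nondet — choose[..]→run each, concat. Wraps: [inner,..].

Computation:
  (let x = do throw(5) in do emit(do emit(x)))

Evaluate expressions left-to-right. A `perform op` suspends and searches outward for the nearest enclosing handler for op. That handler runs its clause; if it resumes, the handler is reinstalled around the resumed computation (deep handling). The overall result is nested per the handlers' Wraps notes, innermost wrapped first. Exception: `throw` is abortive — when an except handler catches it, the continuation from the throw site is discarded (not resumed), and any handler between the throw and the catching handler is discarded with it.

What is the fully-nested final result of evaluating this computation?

Step-by-step:
throw(5) @ H2 caught ⇒ 23
H3 returns [23]
= [23]

Answer: [23]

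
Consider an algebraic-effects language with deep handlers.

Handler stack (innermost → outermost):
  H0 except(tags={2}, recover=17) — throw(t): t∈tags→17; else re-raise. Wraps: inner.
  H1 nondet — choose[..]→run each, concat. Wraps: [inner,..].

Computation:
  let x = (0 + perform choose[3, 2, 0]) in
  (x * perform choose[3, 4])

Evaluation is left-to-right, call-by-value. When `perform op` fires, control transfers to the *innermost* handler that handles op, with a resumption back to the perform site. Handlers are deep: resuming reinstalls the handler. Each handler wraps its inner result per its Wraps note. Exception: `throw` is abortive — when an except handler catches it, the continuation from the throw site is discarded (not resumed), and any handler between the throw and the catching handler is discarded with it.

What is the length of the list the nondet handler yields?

Answer: 6

Evaluation trace:
choose[3, 2, 0] @ H1
  branch[0] choose=3:
    choose[3, 4] @ H1
      branch[0] choose=3:
        H0 returns 9
        H1 returns [9]
      branch[1] choose=4:
        H0 returns 12
        H1 returns [12]
  branch[1] choose=2:
    choose[3, 4] @ H1
      branch[0] choose=3:
        H0 returns 6
        H1 returns [6]
      branch[1] choose=4:
        H0 returns 8
        H1 returns [8]
  branch[2] choose=0:
    choose[3, 4] @ H1
      branch[0] choose=3:
        H0 returns 0
        H1 returns [0]
      branch[1] choose=4:
        H0 returns 0
        H1 returns [0]
= [9, 12, 6, 8, 0, 0]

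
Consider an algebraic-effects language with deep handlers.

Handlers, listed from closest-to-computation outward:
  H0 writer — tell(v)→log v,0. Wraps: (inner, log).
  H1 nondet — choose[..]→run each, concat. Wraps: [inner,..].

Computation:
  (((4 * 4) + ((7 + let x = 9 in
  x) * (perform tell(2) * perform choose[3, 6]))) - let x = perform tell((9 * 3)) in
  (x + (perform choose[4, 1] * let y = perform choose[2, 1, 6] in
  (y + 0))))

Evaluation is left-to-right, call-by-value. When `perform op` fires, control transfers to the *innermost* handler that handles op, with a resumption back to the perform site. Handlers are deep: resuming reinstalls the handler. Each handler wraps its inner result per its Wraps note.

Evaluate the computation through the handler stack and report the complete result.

Step-by-step:
tell(2) @ H0 ⇒ log+=2
choose[3, 6] @ H1
  branch[0] choose=3:
    tell(27) @ H0 ⇒ log+=27
    choose[4, 1] @ H1
      branch[0] choose=4:
        choose[2, 1, 6] @ H1
          branch[0] choose=2:
            H0 returns (8, (2, 27))
            H1 returns [(8, (2, 27))]
          branch[1] choose=1:
            H0 returns (12, (2, 27))
            H1 returns [(12, (2, 27))]
          branch[2] choose=6:
            H0 returns (-8, (2, 27))
            H1 returns [(-8, (2, 27))]
      branch[1] choose=1:
        choose[2, 1, 6] @ H1
          branch[0] choose=2:
            H0 returns (14, (2, 27))
            H1 returns [(14, (2, 27))]
          branch[1] choose=1:
            H0 returns (15, (2, 27))
            H1 returns [(15, (2, 27))]
          branch[2] choose=6:
            H0 returns (10, (2, 27))
            H1 returns [(10, (2, 27))]
  branch[1] choose=6:
    tell(27) @ H0 ⇒ log+=27
    choose[4, 1] @ H1
      branch[0] choose=4:
        choose[2, 1, 6] @ H1
          branch[0] choose=2:
            H0 returns (8, (2, 27))
            H1 returns [(8, (2, 27))]
          branch[1] choose=1:
            H0 returns (12, (2, 27))
            H1 returns [(12, (2, 27))]
          branch[2] choose=6:
            H0 returns (-8, (2, 27))
            H1 returns [(-8, (2, 27))]
      branch[1] choose=1:
        choose[2, 1, 6] @ H1
          branch[0] choose=2:
            H0 returns (14, (2, 27))
            H1 returns [(14, (2, 27))]
          branch[1] choose=1:
            H0 returns (15, (2, 27))
            H1 returns [(15, (2, 27))]
          branch[2] choose=6:
            H0 returns (10, (2, 27))
            H1 returns [(10, (2, 27))]
= [(8, (2, 27)), (12, (2, 27)), (-8, (2, 27)), (14, (2, 27)), (15, (2, 27)), (10, (2, 27)), (8, (2, 27)), (12, (2, 27)), (-8, (2, 27)), (14, (2, 27)), (15, (2, 27)), (10, (2, 27))]

Answer: [(8, (2, 27)), (12, (2, 27)), (-8, (2, 27)), (14, (2, 27)), (15, (2, 27)), (10, (2, 27)), (8, (2, 27)), (12, (2, 27)), (-8, (2, 27)), (14, (2, 27)), (15, (2, 27)), (10, (2, 27))]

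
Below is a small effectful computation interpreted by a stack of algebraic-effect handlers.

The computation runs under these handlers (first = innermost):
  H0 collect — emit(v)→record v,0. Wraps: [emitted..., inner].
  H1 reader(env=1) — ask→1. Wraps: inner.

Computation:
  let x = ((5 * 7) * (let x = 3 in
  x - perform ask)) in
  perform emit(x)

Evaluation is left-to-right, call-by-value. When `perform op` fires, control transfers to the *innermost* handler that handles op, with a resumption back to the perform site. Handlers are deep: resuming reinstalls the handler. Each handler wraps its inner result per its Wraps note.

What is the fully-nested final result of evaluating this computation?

Evaluation trace:
ask @ H1 ⇒ 1
emit(70) @ H0 ⇒ out+=70
H0 returns [70, 0]
H1 returns [70, 0]
= [70, 0]

Answer: [70, 0]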